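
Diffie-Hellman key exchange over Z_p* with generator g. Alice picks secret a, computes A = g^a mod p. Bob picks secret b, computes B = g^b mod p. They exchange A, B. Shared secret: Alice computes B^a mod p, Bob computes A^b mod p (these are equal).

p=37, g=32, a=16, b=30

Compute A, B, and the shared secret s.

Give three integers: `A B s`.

Answer: 34 27 10

Derivation:
A = 32^16 mod 37  (bits of 16 = 10000)
  bit 0 = 1: r = r^2 * 32 mod 37 = 1^2 * 32 = 1*32 = 32
  bit 1 = 0: r = r^2 mod 37 = 32^2 = 25
  bit 2 = 0: r = r^2 mod 37 = 25^2 = 33
  bit 3 = 0: r = r^2 mod 37 = 33^2 = 16
  bit 4 = 0: r = r^2 mod 37 = 16^2 = 34
  -> A = 34
B = 32^30 mod 37  (bits of 30 = 11110)
  bit 0 = 1: r = r^2 * 32 mod 37 = 1^2 * 32 = 1*32 = 32
  bit 1 = 1: r = r^2 * 32 mod 37 = 32^2 * 32 = 25*32 = 23
  bit 2 = 1: r = r^2 * 32 mod 37 = 23^2 * 32 = 11*32 = 19
  bit 3 = 1: r = r^2 * 32 mod 37 = 19^2 * 32 = 28*32 = 8
  bit 4 = 0: r = r^2 mod 37 = 8^2 = 27
  -> B = 27
s = B^a = 27^16 mod 37  (bits of 16 = 10000)
  bit 0 = 1: r = r^2 * 27 mod 37 = 1^2 * 27 = 1*27 = 27
  bit 1 = 0: r = r^2 mod 37 = 27^2 = 26
  bit 2 = 0: r = r^2 mod 37 = 26^2 = 10
  bit 3 = 0: r = r^2 mod 37 = 10^2 = 26
  bit 4 = 0: r = r^2 mod 37 = 26^2 = 10
  -> s = B^a = 10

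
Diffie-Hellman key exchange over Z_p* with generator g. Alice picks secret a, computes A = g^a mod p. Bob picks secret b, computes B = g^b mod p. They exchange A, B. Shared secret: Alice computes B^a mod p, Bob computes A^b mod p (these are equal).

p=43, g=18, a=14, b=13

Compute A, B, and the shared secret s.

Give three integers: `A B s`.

A = 18^14 mod 43  (bits of 14 = 1110)
  bit 0 = 1: r = r^2 * 18 mod 43 = 1^2 * 18 = 1*18 = 18
  bit 1 = 1: r = r^2 * 18 mod 43 = 18^2 * 18 = 23*18 = 27
  bit 2 = 1: r = r^2 * 18 mod 43 = 27^2 * 18 = 41*18 = 7
  bit 3 = 0: r = r^2 mod 43 = 7^2 = 6
  -> A = 6
B = 18^13 mod 43  (bits of 13 = 1101)
  bit 0 = 1: r = r^2 * 18 mod 43 = 1^2 * 18 = 1*18 = 18
  bit 1 = 1: r = r^2 * 18 mod 43 = 18^2 * 18 = 23*18 = 27
  bit 2 = 0: r = r^2 mod 43 = 27^2 = 41
  bit 3 = 1: r = r^2 * 18 mod 43 = 41^2 * 18 = 4*18 = 29
  -> B = 29
s = B^a = 29^14 mod 43  (bits of 14 = 1110)
  bit 0 = 1: r = r^2 * 29 mod 43 = 1^2 * 29 = 1*29 = 29
  bit 1 = 1: r = r^2 * 29 mod 43 = 29^2 * 29 = 24*29 = 8
  bit 2 = 1: r = r^2 * 29 mod 43 = 8^2 * 29 = 21*29 = 7
  bit 3 = 0: r = r^2 mod 43 = 7^2 = 6
  -> s = B^a = 6

Answer: 6 29 6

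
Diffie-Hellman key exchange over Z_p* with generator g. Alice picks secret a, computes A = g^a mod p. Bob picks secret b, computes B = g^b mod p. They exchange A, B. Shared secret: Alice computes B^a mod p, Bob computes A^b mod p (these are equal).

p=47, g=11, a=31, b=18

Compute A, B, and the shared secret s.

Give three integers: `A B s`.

A = 11^31 mod 47  (bits of 31 = 11111)
  bit 0 = 1: r = r^2 * 11 mod 47 = 1^2 * 11 = 1*11 = 11
  bit 1 = 1: r = r^2 * 11 mod 47 = 11^2 * 11 = 27*11 = 15
  bit 2 = 1: r = r^2 * 11 mod 47 = 15^2 * 11 = 37*11 = 31
  bit 3 = 1: r = r^2 * 11 mod 47 = 31^2 * 11 = 21*11 = 43
  bit 4 = 1: r = r^2 * 11 mod 47 = 43^2 * 11 = 16*11 = 35
  -> A = 35
B = 11^18 mod 47  (bits of 18 = 10010)
  bit 0 = 1: r = r^2 * 11 mod 47 = 1^2 * 11 = 1*11 = 11
  bit 1 = 0: r = r^2 mod 47 = 11^2 = 27
  bit 2 = 0: r = r^2 mod 47 = 27^2 = 24
  bit 3 = 1: r = r^2 * 11 mod 47 = 24^2 * 11 = 12*11 = 38
  bit 4 = 0: r = r^2 mod 47 = 38^2 = 34
  -> B = 34
s = B^a = 34^31 mod 47  (bits of 31 = 11111)
  bit 0 = 1: r = r^2 * 34 mod 47 = 1^2 * 34 = 1*34 = 34
  bit 1 = 1: r = r^2 * 34 mod 47 = 34^2 * 34 = 28*34 = 12
  bit 2 = 1: r = r^2 * 34 mod 47 = 12^2 * 34 = 3*34 = 8
  bit 3 = 1: r = r^2 * 34 mod 47 = 8^2 * 34 = 17*34 = 14
  bit 4 = 1: r = r^2 * 34 mod 47 = 14^2 * 34 = 8*34 = 37
  -> s = B^a = 37

Answer: 35 34 37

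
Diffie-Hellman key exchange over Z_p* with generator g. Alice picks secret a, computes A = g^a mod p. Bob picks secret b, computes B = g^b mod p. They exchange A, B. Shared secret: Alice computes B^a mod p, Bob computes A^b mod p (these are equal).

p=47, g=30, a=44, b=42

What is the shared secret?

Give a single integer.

A = 30^44 mod 47  (bits of 44 = 101100)
  bit 0 = 1: r = r^2 * 30 mod 47 = 1^2 * 30 = 1*30 = 30
  bit 1 = 0: r = r^2 mod 47 = 30^2 = 7
  bit 2 = 1: r = r^2 * 30 mod 47 = 7^2 * 30 = 2*30 = 13
  bit 3 = 1: r = r^2 * 30 mod 47 = 13^2 * 30 = 28*30 = 41
  bit 4 = 0: r = r^2 mod 47 = 41^2 = 36
  bit 5 = 0: r = r^2 mod 47 = 36^2 = 27
  -> A = 27
B = 30^42 mod 47  (bits of 42 = 101010)
  bit 0 = 1: r = r^2 * 30 mod 47 = 1^2 * 30 = 1*30 = 30
  bit 1 = 0: r = r^2 mod 47 = 30^2 = 7
  bit 2 = 1: r = r^2 * 30 mod 47 = 7^2 * 30 = 2*30 = 13
  bit 3 = 0: r = r^2 mod 47 = 13^2 = 28
  bit 4 = 1: r = r^2 * 30 mod 47 = 28^2 * 30 = 32*30 = 20
  bit 5 = 0: r = r^2 mod 47 = 20^2 = 24
  -> B = 24
s = B^a = 24^44 mod 47  (bits of 44 = 101100)
  bit 0 = 1: r = r^2 * 24 mod 47 = 1^2 * 24 = 1*24 = 24
  bit 1 = 0: r = r^2 mod 47 = 24^2 = 12
  bit 2 = 1: r = r^2 * 24 mod 47 = 12^2 * 24 = 3*24 = 25
  bit 3 = 1: r = r^2 * 24 mod 47 = 25^2 * 24 = 14*24 = 7
  bit 4 = 0: r = r^2 mod 47 = 7^2 = 2
  bit 5 = 0: r = r^2 mod 47 = 2^2 = 4
  -> s = B^a = 4

Answer: 4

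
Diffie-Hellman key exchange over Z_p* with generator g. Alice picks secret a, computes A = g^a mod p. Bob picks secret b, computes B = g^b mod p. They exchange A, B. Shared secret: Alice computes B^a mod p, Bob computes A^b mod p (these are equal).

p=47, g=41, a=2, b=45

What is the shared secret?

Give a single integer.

Answer: 17

Derivation:
A = 41^2 mod 47  (bits of 2 = 10)
  bit 0 = 1: r = r^2 * 41 mod 47 = 1^2 * 41 = 1*41 = 41
  bit 1 = 0: r = r^2 mod 47 = 41^2 = 36
  -> A = 36
B = 41^45 mod 47  (bits of 45 = 101101)
  bit 0 = 1: r = r^2 * 41 mod 47 = 1^2 * 41 = 1*41 = 41
  bit 1 = 0: r = r^2 mod 47 = 41^2 = 36
  bit 2 = 1: r = r^2 * 41 mod 47 = 36^2 * 41 = 27*41 = 26
  bit 3 = 1: r = r^2 * 41 mod 47 = 26^2 * 41 = 18*41 = 33
  bit 4 = 0: r = r^2 mod 47 = 33^2 = 8
  bit 5 = 1: r = r^2 * 41 mod 47 = 8^2 * 41 = 17*41 = 39
  -> B = 39
s = B^a = 39^2 mod 47  (bits of 2 = 10)
  bit 0 = 1: r = r^2 * 39 mod 47 = 1^2 * 39 = 1*39 = 39
  bit 1 = 0: r = r^2 mod 47 = 39^2 = 17
  -> s = B^a = 17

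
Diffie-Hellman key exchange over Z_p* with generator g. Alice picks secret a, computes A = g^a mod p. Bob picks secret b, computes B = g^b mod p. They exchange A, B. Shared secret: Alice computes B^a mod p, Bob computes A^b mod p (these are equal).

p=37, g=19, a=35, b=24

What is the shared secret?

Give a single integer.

A = 19^35 mod 37  (bits of 35 = 100011)
  bit 0 = 1: r = r^2 * 19 mod 37 = 1^2 * 19 = 1*19 = 19
  bit 1 = 0: r = r^2 mod 37 = 19^2 = 28
  bit 2 = 0: r = r^2 mod 37 = 28^2 = 7
  bit 3 = 0: r = r^2 mod 37 = 7^2 = 12
  bit 4 = 1: r = r^2 * 19 mod 37 = 12^2 * 19 = 33*19 = 35
  bit 5 = 1: r = r^2 * 19 mod 37 = 35^2 * 19 = 4*19 = 2
  -> A = 2
B = 19^24 mod 37  (bits of 24 = 11000)
  bit 0 = 1: r = r^2 * 19 mod 37 = 1^2 * 19 = 1*19 = 19
  bit 1 = 1: r = r^2 * 19 mod 37 = 19^2 * 19 = 28*19 = 14
  bit 2 = 0: r = r^2 mod 37 = 14^2 = 11
  bit 3 = 0: r = r^2 mod 37 = 11^2 = 10
  bit 4 = 0: r = r^2 mod 37 = 10^2 = 26
  -> B = 26
s = B^a = 26^35 mod 37  (bits of 35 = 100011)
  bit 0 = 1: r = r^2 * 26 mod 37 = 1^2 * 26 = 1*26 = 26
  bit 1 = 0: r = r^2 mod 37 = 26^2 = 10
  bit 2 = 0: r = r^2 mod 37 = 10^2 = 26
  bit 3 = 0: r = r^2 mod 37 = 26^2 = 10
  bit 4 = 1: r = r^2 * 26 mod 37 = 10^2 * 26 = 26*26 = 10
  bit 5 = 1: r = r^2 * 26 mod 37 = 10^2 * 26 = 26*26 = 10
  -> s = B^a = 10

Answer: 10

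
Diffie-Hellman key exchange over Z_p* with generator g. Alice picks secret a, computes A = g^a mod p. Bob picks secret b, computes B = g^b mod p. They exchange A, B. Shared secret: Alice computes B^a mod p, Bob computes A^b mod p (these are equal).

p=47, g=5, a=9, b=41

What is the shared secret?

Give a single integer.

A = 5^9 mod 47  (bits of 9 = 1001)
  bit 0 = 1: r = r^2 * 5 mod 47 = 1^2 * 5 = 1*5 = 5
  bit 1 = 0: r = r^2 mod 47 = 5^2 = 25
  bit 2 = 0: r = r^2 mod 47 = 25^2 = 14
  bit 3 = 1: r = r^2 * 5 mod 47 = 14^2 * 5 = 8*5 = 40
  -> A = 40
B = 5^41 mod 47  (bits of 41 = 101001)
  bit 0 = 1: r = r^2 * 5 mod 47 = 1^2 * 5 = 1*5 = 5
  bit 1 = 0: r = r^2 mod 47 = 5^2 = 25
  bit 2 = 1: r = r^2 * 5 mod 47 = 25^2 * 5 = 14*5 = 23
  bit 3 = 0: r = r^2 mod 47 = 23^2 = 12
  bit 4 = 0: r = r^2 mod 47 = 12^2 = 3
  bit 5 = 1: r = r^2 * 5 mod 47 = 3^2 * 5 = 9*5 = 45
  -> B = 45
s = B^a = 45^9 mod 47  (bits of 9 = 1001)
  bit 0 = 1: r = r^2 * 45 mod 47 = 1^2 * 45 = 1*45 = 45
  bit 1 = 0: r = r^2 mod 47 = 45^2 = 4
  bit 2 = 0: r = r^2 mod 47 = 4^2 = 16
  bit 3 = 1: r = r^2 * 45 mod 47 = 16^2 * 45 = 21*45 = 5
  -> s = B^a = 5

Answer: 5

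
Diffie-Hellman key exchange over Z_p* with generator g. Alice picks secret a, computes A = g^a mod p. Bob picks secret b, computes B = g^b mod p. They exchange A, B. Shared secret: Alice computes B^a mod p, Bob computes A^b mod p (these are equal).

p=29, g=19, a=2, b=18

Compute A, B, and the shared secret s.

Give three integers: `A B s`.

A = 19^2 mod 29  (bits of 2 = 10)
  bit 0 = 1: r = r^2 * 19 mod 29 = 1^2 * 19 = 1*19 = 19
  bit 1 = 0: r = r^2 mod 29 = 19^2 = 13
  -> A = 13
B = 19^18 mod 29  (bits of 18 = 10010)
  bit 0 = 1: r = r^2 * 19 mod 29 = 1^2 * 19 = 1*19 = 19
  bit 1 = 0: r = r^2 mod 29 = 19^2 = 13
  bit 2 = 0: r = r^2 mod 29 = 13^2 = 24
  bit 3 = 1: r = r^2 * 19 mod 29 = 24^2 * 19 = 25*19 = 11
  bit 4 = 0: r = r^2 mod 29 = 11^2 = 5
  -> B = 5
s = B^a = 5^2 mod 29  (bits of 2 = 10)
  bit 0 = 1: r = r^2 * 5 mod 29 = 1^2 * 5 = 1*5 = 5
  bit 1 = 0: r = r^2 mod 29 = 5^2 = 25
  -> s = B^a = 25

Answer: 13 5 25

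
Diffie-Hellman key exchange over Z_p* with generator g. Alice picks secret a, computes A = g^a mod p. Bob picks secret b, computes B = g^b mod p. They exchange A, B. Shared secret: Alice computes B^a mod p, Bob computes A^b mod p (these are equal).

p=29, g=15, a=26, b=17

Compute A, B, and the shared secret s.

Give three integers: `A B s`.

Answer: 4 18 6

Derivation:
A = 15^26 mod 29  (bits of 26 = 11010)
  bit 0 = 1: r = r^2 * 15 mod 29 = 1^2 * 15 = 1*15 = 15
  bit 1 = 1: r = r^2 * 15 mod 29 = 15^2 * 15 = 22*15 = 11
  bit 2 = 0: r = r^2 mod 29 = 11^2 = 5
  bit 3 = 1: r = r^2 * 15 mod 29 = 5^2 * 15 = 25*15 = 27
  bit 4 = 0: r = r^2 mod 29 = 27^2 = 4
  -> A = 4
B = 15^17 mod 29  (bits of 17 = 10001)
  bit 0 = 1: r = r^2 * 15 mod 29 = 1^2 * 15 = 1*15 = 15
  bit 1 = 0: r = r^2 mod 29 = 15^2 = 22
  bit 2 = 0: r = r^2 mod 29 = 22^2 = 20
  bit 3 = 0: r = r^2 mod 29 = 20^2 = 23
  bit 4 = 1: r = r^2 * 15 mod 29 = 23^2 * 15 = 7*15 = 18
  -> B = 18
s = B^a = 18^26 mod 29  (bits of 26 = 11010)
  bit 0 = 1: r = r^2 * 18 mod 29 = 1^2 * 18 = 1*18 = 18
  bit 1 = 1: r = r^2 * 18 mod 29 = 18^2 * 18 = 5*18 = 3
  bit 2 = 0: r = r^2 mod 29 = 3^2 = 9
  bit 3 = 1: r = r^2 * 18 mod 29 = 9^2 * 18 = 23*18 = 8
  bit 4 = 0: r = r^2 mod 29 = 8^2 = 6
  -> s = B^a = 6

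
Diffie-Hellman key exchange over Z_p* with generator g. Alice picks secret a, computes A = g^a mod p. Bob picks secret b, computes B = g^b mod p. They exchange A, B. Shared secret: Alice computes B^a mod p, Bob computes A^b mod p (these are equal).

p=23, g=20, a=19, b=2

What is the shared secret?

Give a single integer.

A = 20^19 mod 23  (bits of 19 = 10011)
  bit 0 = 1: r = r^2 * 20 mod 23 = 1^2 * 20 = 1*20 = 20
  bit 1 = 0: r = r^2 mod 23 = 20^2 = 9
  bit 2 = 0: r = r^2 mod 23 = 9^2 = 12
  bit 3 = 1: r = r^2 * 20 mod 23 = 12^2 * 20 = 6*20 = 5
  bit 4 = 1: r = r^2 * 20 mod 23 = 5^2 * 20 = 2*20 = 17
  -> A = 17
B = 20^2 mod 23  (bits of 2 = 10)
  bit 0 = 1: r = r^2 * 20 mod 23 = 1^2 * 20 = 1*20 = 20
  bit 1 = 0: r = r^2 mod 23 = 20^2 = 9
  -> B = 9
s = B^a = 9^19 mod 23  (bits of 19 = 10011)
  bit 0 = 1: r = r^2 * 9 mod 23 = 1^2 * 9 = 1*9 = 9
  bit 1 = 0: r = r^2 mod 23 = 9^2 = 12
  bit 2 = 0: r = r^2 mod 23 = 12^2 = 6
  bit 3 = 1: r = r^2 * 9 mod 23 = 6^2 * 9 = 13*9 = 2
  bit 4 = 1: r = r^2 * 9 mod 23 = 2^2 * 9 = 4*9 = 13
  -> s = B^a = 13

Answer: 13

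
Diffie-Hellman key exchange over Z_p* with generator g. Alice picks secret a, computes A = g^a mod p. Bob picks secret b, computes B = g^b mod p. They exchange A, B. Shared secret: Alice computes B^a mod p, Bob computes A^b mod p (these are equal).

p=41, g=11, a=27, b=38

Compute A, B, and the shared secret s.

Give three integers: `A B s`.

Answer: 6 20 8

Derivation:
A = 11^27 mod 41  (bits of 27 = 11011)
  bit 0 = 1: r = r^2 * 11 mod 41 = 1^2 * 11 = 1*11 = 11
  bit 1 = 1: r = r^2 * 11 mod 41 = 11^2 * 11 = 39*11 = 19
  bit 2 = 0: r = r^2 mod 41 = 19^2 = 33
  bit 3 = 1: r = r^2 * 11 mod 41 = 33^2 * 11 = 23*11 = 7
  bit 4 = 1: r = r^2 * 11 mod 41 = 7^2 * 11 = 8*11 = 6
  -> A = 6
B = 11^38 mod 41  (bits of 38 = 100110)
  bit 0 = 1: r = r^2 * 11 mod 41 = 1^2 * 11 = 1*11 = 11
  bit 1 = 0: r = r^2 mod 41 = 11^2 = 39
  bit 2 = 0: r = r^2 mod 41 = 39^2 = 4
  bit 3 = 1: r = r^2 * 11 mod 41 = 4^2 * 11 = 16*11 = 12
  bit 4 = 1: r = r^2 * 11 mod 41 = 12^2 * 11 = 21*11 = 26
  bit 5 = 0: r = r^2 mod 41 = 26^2 = 20
  -> B = 20
s = B^a = 20^27 mod 41  (bits of 27 = 11011)
  bit 0 = 1: r = r^2 * 20 mod 41 = 1^2 * 20 = 1*20 = 20
  bit 1 = 1: r = r^2 * 20 mod 41 = 20^2 * 20 = 31*20 = 5
  bit 2 = 0: r = r^2 mod 41 = 5^2 = 25
  bit 3 = 1: r = r^2 * 20 mod 41 = 25^2 * 20 = 10*20 = 36
  bit 4 = 1: r = r^2 * 20 mod 41 = 36^2 * 20 = 25*20 = 8
  -> s = B^a = 8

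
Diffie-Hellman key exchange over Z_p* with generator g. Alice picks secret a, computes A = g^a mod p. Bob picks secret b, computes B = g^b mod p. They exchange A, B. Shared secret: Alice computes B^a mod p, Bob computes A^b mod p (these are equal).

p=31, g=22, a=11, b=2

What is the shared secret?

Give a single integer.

Answer: 10

Derivation:
A = 22^11 mod 31  (bits of 11 = 1011)
  bit 0 = 1: r = r^2 * 22 mod 31 = 1^2 * 22 = 1*22 = 22
  bit 1 = 0: r = r^2 mod 31 = 22^2 = 19
  bit 2 = 1: r = r^2 * 22 mod 31 = 19^2 * 22 = 20*22 = 6
  bit 3 = 1: r = r^2 * 22 mod 31 = 6^2 * 22 = 5*22 = 17
  -> A = 17
B = 22^2 mod 31  (bits of 2 = 10)
  bit 0 = 1: r = r^2 * 22 mod 31 = 1^2 * 22 = 1*22 = 22
  bit 1 = 0: r = r^2 mod 31 = 22^2 = 19
  -> B = 19
s = B^a = 19^11 mod 31  (bits of 11 = 1011)
  bit 0 = 1: r = r^2 * 19 mod 31 = 1^2 * 19 = 1*19 = 19
  bit 1 = 0: r = r^2 mod 31 = 19^2 = 20
  bit 2 = 1: r = r^2 * 19 mod 31 = 20^2 * 19 = 28*19 = 5
  bit 3 = 1: r = r^2 * 19 mod 31 = 5^2 * 19 = 25*19 = 10
  -> s = B^a = 10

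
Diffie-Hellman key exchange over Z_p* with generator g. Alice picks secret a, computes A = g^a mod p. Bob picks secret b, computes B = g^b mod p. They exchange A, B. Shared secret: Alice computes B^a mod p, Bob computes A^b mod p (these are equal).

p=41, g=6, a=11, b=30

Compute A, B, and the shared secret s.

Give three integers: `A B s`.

Answer: 28 9 32

Derivation:
A = 6^11 mod 41  (bits of 11 = 1011)
  bit 0 = 1: r = r^2 * 6 mod 41 = 1^2 * 6 = 1*6 = 6
  bit 1 = 0: r = r^2 mod 41 = 6^2 = 36
  bit 2 = 1: r = r^2 * 6 mod 41 = 36^2 * 6 = 25*6 = 27
  bit 3 = 1: r = r^2 * 6 mod 41 = 27^2 * 6 = 32*6 = 28
  -> A = 28
B = 6^30 mod 41  (bits of 30 = 11110)
  bit 0 = 1: r = r^2 * 6 mod 41 = 1^2 * 6 = 1*6 = 6
  bit 1 = 1: r = r^2 * 6 mod 41 = 6^2 * 6 = 36*6 = 11
  bit 2 = 1: r = r^2 * 6 mod 41 = 11^2 * 6 = 39*6 = 29
  bit 3 = 1: r = r^2 * 6 mod 41 = 29^2 * 6 = 21*6 = 3
  bit 4 = 0: r = r^2 mod 41 = 3^2 = 9
  -> B = 9
s = B^a = 9^11 mod 41  (bits of 11 = 1011)
  bit 0 = 1: r = r^2 * 9 mod 41 = 1^2 * 9 = 1*9 = 9
  bit 1 = 0: r = r^2 mod 41 = 9^2 = 40
  bit 2 = 1: r = r^2 * 9 mod 41 = 40^2 * 9 = 1*9 = 9
  bit 3 = 1: r = r^2 * 9 mod 41 = 9^2 * 9 = 40*9 = 32
  -> s = B^a = 32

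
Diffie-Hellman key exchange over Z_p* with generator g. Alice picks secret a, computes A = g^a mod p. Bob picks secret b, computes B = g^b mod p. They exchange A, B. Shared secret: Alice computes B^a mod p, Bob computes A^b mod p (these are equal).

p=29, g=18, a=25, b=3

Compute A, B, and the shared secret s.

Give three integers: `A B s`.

Answer: 10 3 14

Derivation:
A = 18^25 mod 29  (bits of 25 = 11001)
  bit 0 = 1: r = r^2 * 18 mod 29 = 1^2 * 18 = 1*18 = 18
  bit 1 = 1: r = r^2 * 18 mod 29 = 18^2 * 18 = 5*18 = 3
  bit 2 = 0: r = r^2 mod 29 = 3^2 = 9
  bit 3 = 0: r = r^2 mod 29 = 9^2 = 23
  bit 4 = 1: r = r^2 * 18 mod 29 = 23^2 * 18 = 7*18 = 10
  -> A = 10
B = 18^3 mod 29  (bits of 3 = 11)
  bit 0 = 1: r = r^2 * 18 mod 29 = 1^2 * 18 = 1*18 = 18
  bit 1 = 1: r = r^2 * 18 mod 29 = 18^2 * 18 = 5*18 = 3
  -> B = 3
s = B^a = 3^25 mod 29  (bits of 25 = 11001)
  bit 0 = 1: r = r^2 * 3 mod 29 = 1^2 * 3 = 1*3 = 3
  bit 1 = 1: r = r^2 * 3 mod 29 = 3^2 * 3 = 9*3 = 27
  bit 2 = 0: r = r^2 mod 29 = 27^2 = 4
  bit 3 = 0: r = r^2 mod 29 = 4^2 = 16
  bit 4 = 1: r = r^2 * 3 mod 29 = 16^2 * 3 = 24*3 = 14
  -> s = B^a = 14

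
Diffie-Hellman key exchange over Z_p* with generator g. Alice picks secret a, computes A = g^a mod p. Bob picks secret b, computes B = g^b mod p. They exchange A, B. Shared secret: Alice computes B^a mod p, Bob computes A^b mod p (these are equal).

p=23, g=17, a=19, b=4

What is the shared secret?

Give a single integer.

Answer: 4

Derivation:
A = 17^19 mod 23  (bits of 19 = 10011)
  bit 0 = 1: r = r^2 * 17 mod 23 = 1^2 * 17 = 1*17 = 17
  bit 1 = 0: r = r^2 mod 23 = 17^2 = 13
  bit 2 = 0: r = r^2 mod 23 = 13^2 = 8
  bit 3 = 1: r = r^2 * 17 mod 23 = 8^2 * 17 = 18*17 = 7
  bit 4 = 1: r = r^2 * 17 mod 23 = 7^2 * 17 = 3*17 = 5
  -> A = 5
B = 17^4 mod 23  (bits of 4 = 100)
  bit 0 = 1: r = r^2 * 17 mod 23 = 1^2 * 17 = 1*17 = 17
  bit 1 = 0: r = r^2 mod 23 = 17^2 = 13
  bit 2 = 0: r = r^2 mod 23 = 13^2 = 8
  -> B = 8
s = B^a = 8^19 mod 23  (bits of 19 = 10011)
  bit 0 = 1: r = r^2 * 8 mod 23 = 1^2 * 8 = 1*8 = 8
  bit 1 = 0: r = r^2 mod 23 = 8^2 = 18
  bit 2 = 0: r = r^2 mod 23 = 18^2 = 2
  bit 3 = 1: r = r^2 * 8 mod 23 = 2^2 * 8 = 4*8 = 9
  bit 4 = 1: r = r^2 * 8 mod 23 = 9^2 * 8 = 12*8 = 4
  -> s = B^a = 4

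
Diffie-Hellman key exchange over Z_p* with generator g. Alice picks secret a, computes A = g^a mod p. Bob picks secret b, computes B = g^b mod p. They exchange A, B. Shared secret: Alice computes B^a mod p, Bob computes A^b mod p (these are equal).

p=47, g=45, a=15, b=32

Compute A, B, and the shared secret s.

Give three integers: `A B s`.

Answer: 38 42 6

Derivation:
A = 45^15 mod 47  (bits of 15 = 1111)
  bit 0 = 1: r = r^2 * 45 mod 47 = 1^2 * 45 = 1*45 = 45
  bit 1 = 1: r = r^2 * 45 mod 47 = 45^2 * 45 = 4*45 = 39
  bit 2 = 1: r = r^2 * 45 mod 47 = 39^2 * 45 = 17*45 = 13
  bit 3 = 1: r = r^2 * 45 mod 47 = 13^2 * 45 = 28*45 = 38
  -> A = 38
B = 45^32 mod 47  (bits of 32 = 100000)
  bit 0 = 1: r = r^2 * 45 mod 47 = 1^2 * 45 = 1*45 = 45
  bit 1 = 0: r = r^2 mod 47 = 45^2 = 4
  bit 2 = 0: r = r^2 mod 47 = 4^2 = 16
  bit 3 = 0: r = r^2 mod 47 = 16^2 = 21
  bit 4 = 0: r = r^2 mod 47 = 21^2 = 18
  bit 5 = 0: r = r^2 mod 47 = 18^2 = 42
  -> B = 42
s = B^a = 42^15 mod 47  (bits of 15 = 1111)
  bit 0 = 1: r = r^2 * 42 mod 47 = 1^2 * 42 = 1*42 = 42
  bit 1 = 1: r = r^2 * 42 mod 47 = 42^2 * 42 = 25*42 = 16
  bit 2 = 1: r = r^2 * 42 mod 47 = 16^2 * 42 = 21*42 = 36
  bit 3 = 1: r = r^2 * 42 mod 47 = 36^2 * 42 = 27*42 = 6
  -> s = B^a = 6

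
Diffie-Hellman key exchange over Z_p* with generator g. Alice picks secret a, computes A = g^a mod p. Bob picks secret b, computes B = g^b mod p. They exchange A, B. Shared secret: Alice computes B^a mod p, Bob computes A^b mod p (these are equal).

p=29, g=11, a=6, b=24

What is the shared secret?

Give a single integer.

A = 11^6 mod 29  (bits of 6 = 110)
  bit 0 = 1: r = r^2 * 11 mod 29 = 1^2 * 11 = 1*11 = 11
  bit 1 = 1: r = r^2 * 11 mod 29 = 11^2 * 11 = 5*11 = 26
  bit 2 = 0: r = r^2 mod 29 = 26^2 = 9
  -> A = 9
B = 11^24 mod 29  (bits of 24 = 11000)
  bit 0 = 1: r = r^2 * 11 mod 29 = 1^2 * 11 = 1*11 = 11
  bit 1 = 1: r = r^2 * 11 mod 29 = 11^2 * 11 = 5*11 = 26
  bit 2 = 0: r = r^2 mod 29 = 26^2 = 9
  bit 3 = 0: r = r^2 mod 29 = 9^2 = 23
  bit 4 = 0: r = r^2 mod 29 = 23^2 = 7
  -> B = 7
s = B^a = 7^6 mod 29  (bits of 6 = 110)
  bit 0 = 1: r = r^2 * 7 mod 29 = 1^2 * 7 = 1*7 = 7
  bit 1 = 1: r = r^2 * 7 mod 29 = 7^2 * 7 = 20*7 = 24
  bit 2 = 0: r = r^2 mod 29 = 24^2 = 25
  -> s = B^a = 25

Answer: 25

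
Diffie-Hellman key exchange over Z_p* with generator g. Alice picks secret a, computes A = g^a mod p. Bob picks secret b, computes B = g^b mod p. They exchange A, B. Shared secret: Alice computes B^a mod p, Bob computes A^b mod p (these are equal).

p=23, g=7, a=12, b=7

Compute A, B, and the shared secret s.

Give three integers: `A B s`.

A = 7^12 mod 23  (bits of 12 = 1100)
  bit 0 = 1: r = r^2 * 7 mod 23 = 1^2 * 7 = 1*7 = 7
  bit 1 = 1: r = r^2 * 7 mod 23 = 7^2 * 7 = 3*7 = 21
  bit 2 = 0: r = r^2 mod 23 = 21^2 = 4
  bit 3 = 0: r = r^2 mod 23 = 4^2 = 16
  -> A = 16
B = 7^7 mod 23  (bits of 7 = 111)
  bit 0 = 1: r = r^2 * 7 mod 23 = 1^2 * 7 = 1*7 = 7
  bit 1 = 1: r = r^2 * 7 mod 23 = 7^2 * 7 = 3*7 = 21
  bit 2 = 1: r = r^2 * 7 mod 23 = 21^2 * 7 = 4*7 = 5
  -> B = 5
s = B^a = 5^12 mod 23  (bits of 12 = 1100)
  bit 0 = 1: r = r^2 * 5 mod 23 = 1^2 * 5 = 1*5 = 5
  bit 1 = 1: r = r^2 * 5 mod 23 = 5^2 * 5 = 2*5 = 10
  bit 2 = 0: r = r^2 mod 23 = 10^2 = 8
  bit 3 = 0: r = r^2 mod 23 = 8^2 = 18
  -> s = B^a = 18

Answer: 16 5 18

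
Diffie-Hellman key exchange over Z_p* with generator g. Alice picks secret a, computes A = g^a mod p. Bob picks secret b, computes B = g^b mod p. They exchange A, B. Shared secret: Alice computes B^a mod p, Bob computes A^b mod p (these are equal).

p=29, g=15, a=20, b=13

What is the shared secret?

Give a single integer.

A = 15^20 mod 29  (bits of 20 = 10100)
  bit 0 = 1: r = r^2 * 15 mod 29 = 1^2 * 15 = 1*15 = 15
  bit 1 = 0: r = r^2 mod 29 = 15^2 = 22
  bit 2 = 1: r = r^2 * 15 mod 29 = 22^2 * 15 = 20*15 = 10
  bit 3 = 0: r = r^2 mod 29 = 10^2 = 13
  bit 4 = 0: r = r^2 mod 29 = 13^2 = 24
  -> A = 24
B = 15^13 mod 29  (bits of 13 = 1101)
  bit 0 = 1: r = r^2 * 15 mod 29 = 1^2 * 15 = 1*15 = 15
  bit 1 = 1: r = r^2 * 15 mod 29 = 15^2 * 15 = 22*15 = 11
  bit 2 = 0: r = r^2 mod 29 = 11^2 = 5
  bit 3 = 1: r = r^2 * 15 mod 29 = 5^2 * 15 = 25*15 = 27
  -> B = 27
s = B^a = 27^20 mod 29  (bits of 20 = 10100)
  bit 0 = 1: r = r^2 * 27 mod 29 = 1^2 * 27 = 1*27 = 27
  bit 1 = 0: r = r^2 mod 29 = 27^2 = 4
  bit 2 = 1: r = r^2 * 27 mod 29 = 4^2 * 27 = 16*27 = 26
  bit 3 = 0: r = r^2 mod 29 = 26^2 = 9
  bit 4 = 0: r = r^2 mod 29 = 9^2 = 23
  -> s = B^a = 23

Answer: 23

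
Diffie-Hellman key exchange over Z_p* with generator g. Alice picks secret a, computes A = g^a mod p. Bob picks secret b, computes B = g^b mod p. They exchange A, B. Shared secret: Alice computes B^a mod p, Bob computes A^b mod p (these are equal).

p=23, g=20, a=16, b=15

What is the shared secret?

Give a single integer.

Answer: 18

Derivation:
A = 20^16 mod 23  (bits of 16 = 10000)
  bit 0 = 1: r = r^2 * 20 mod 23 = 1^2 * 20 = 1*20 = 20
  bit 1 = 0: r = r^2 mod 23 = 20^2 = 9
  bit 2 = 0: r = r^2 mod 23 = 9^2 = 12
  bit 3 = 0: r = r^2 mod 23 = 12^2 = 6
  bit 4 = 0: r = r^2 mod 23 = 6^2 = 13
  -> A = 13
B = 20^15 mod 23  (bits of 15 = 1111)
  bit 0 = 1: r = r^2 * 20 mod 23 = 1^2 * 20 = 1*20 = 20
  bit 1 = 1: r = r^2 * 20 mod 23 = 20^2 * 20 = 9*20 = 19
  bit 2 = 1: r = r^2 * 20 mod 23 = 19^2 * 20 = 16*20 = 21
  bit 3 = 1: r = r^2 * 20 mod 23 = 21^2 * 20 = 4*20 = 11
  -> B = 11
s = B^a = 11^16 mod 23  (bits of 16 = 10000)
  bit 0 = 1: r = r^2 * 11 mod 23 = 1^2 * 11 = 1*11 = 11
  bit 1 = 0: r = r^2 mod 23 = 11^2 = 6
  bit 2 = 0: r = r^2 mod 23 = 6^2 = 13
  bit 3 = 0: r = r^2 mod 23 = 13^2 = 8
  bit 4 = 0: r = r^2 mod 23 = 8^2 = 18
  -> s = B^a = 18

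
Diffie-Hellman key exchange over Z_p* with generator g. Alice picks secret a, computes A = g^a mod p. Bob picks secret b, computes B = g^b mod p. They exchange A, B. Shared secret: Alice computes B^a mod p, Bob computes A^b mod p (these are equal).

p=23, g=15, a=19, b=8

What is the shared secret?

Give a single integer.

Answer: 9

Derivation:
A = 15^19 mod 23  (bits of 19 = 10011)
  bit 0 = 1: r = r^2 * 15 mod 23 = 1^2 * 15 = 1*15 = 15
  bit 1 = 0: r = r^2 mod 23 = 15^2 = 18
  bit 2 = 0: r = r^2 mod 23 = 18^2 = 2
  bit 3 = 1: r = r^2 * 15 mod 23 = 2^2 * 15 = 4*15 = 14
  bit 4 = 1: r = r^2 * 15 mod 23 = 14^2 * 15 = 12*15 = 19
  -> A = 19
B = 15^8 mod 23  (bits of 8 = 1000)
  bit 0 = 1: r = r^2 * 15 mod 23 = 1^2 * 15 = 1*15 = 15
  bit 1 = 0: r = r^2 mod 23 = 15^2 = 18
  bit 2 = 0: r = r^2 mod 23 = 18^2 = 2
  bit 3 = 0: r = r^2 mod 23 = 2^2 = 4
  -> B = 4
s = B^a = 4^19 mod 23  (bits of 19 = 10011)
  bit 0 = 1: r = r^2 * 4 mod 23 = 1^2 * 4 = 1*4 = 4
  bit 1 = 0: r = r^2 mod 23 = 4^2 = 16
  bit 2 = 0: r = r^2 mod 23 = 16^2 = 3
  bit 3 = 1: r = r^2 * 4 mod 23 = 3^2 * 4 = 9*4 = 13
  bit 4 = 1: r = r^2 * 4 mod 23 = 13^2 * 4 = 8*4 = 9
  -> s = B^a = 9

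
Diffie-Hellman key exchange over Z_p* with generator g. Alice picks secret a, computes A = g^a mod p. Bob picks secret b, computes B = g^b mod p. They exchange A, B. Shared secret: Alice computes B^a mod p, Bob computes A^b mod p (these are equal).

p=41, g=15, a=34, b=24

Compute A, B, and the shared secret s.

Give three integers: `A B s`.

A = 15^34 mod 41  (bits of 34 = 100010)
  bit 0 = 1: r = r^2 * 15 mod 41 = 1^2 * 15 = 1*15 = 15
  bit 1 = 0: r = r^2 mod 41 = 15^2 = 20
  bit 2 = 0: r = r^2 mod 41 = 20^2 = 31
  bit 3 = 0: r = r^2 mod 41 = 31^2 = 18
  bit 4 = 1: r = r^2 * 15 mod 41 = 18^2 * 15 = 37*15 = 22
  bit 5 = 0: r = r^2 mod 41 = 22^2 = 33
  -> A = 33
B = 15^24 mod 41  (bits of 24 = 11000)
  bit 0 = 1: r = r^2 * 15 mod 41 = 1^2 * 15 = 1*15 = 15
  bit 1 = 1: r = r^2 * 15 mod 41 = 15^2 * 15 = 20*15 = 13
  bit 2 = 0: r = r^2 mod 41 = 13^2 = 5
  bit 3 = 0: r = r^2 mod 41 = 5^2 = 25
  bit 4 = 0: r = r^2 mod 41 = 25^2 = 10
  -> B = 10
s = B^a = 10^34 mod 41  (bits of 34 = 100010)
  bit 0 = 1: r = r^2 * 10 mod 41 = 1^2 * 10 = 1*10 = 10
  bit 1 = 0: r = r^2 mod 41 = 10^2 = 18
  bit 2 = 0: r = r^2 mod 41 = 18^2 = 37
  bit 3 = 0: r = r^2 mod 41 = 37^2 = 16
  bit 4 = 1: r = r^2 * 10 mod 41 = 16^2 * 10 = 10*10 = 18
  bit 5 = 0: r = r^2 mod 41 = 18^2 = 37
  -> s = B^a = 37

Answer: 33 10 37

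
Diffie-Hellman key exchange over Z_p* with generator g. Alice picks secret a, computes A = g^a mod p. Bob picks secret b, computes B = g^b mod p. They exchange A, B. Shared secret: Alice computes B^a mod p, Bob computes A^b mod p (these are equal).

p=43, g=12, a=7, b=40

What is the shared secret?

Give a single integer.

A = 12^7 mod 43  (bits of 7 = 111)
  bit 0 = 1: r = r^2 * 12 mod 43 = 1^2 * 12 = 1*12 = 12
  bit 1 = 1: r = r^2 * 12 mod 43 = 12^2 * 12 = 15*12 = 8
  bit 2 = 1: r = r^2 * 12 mod 43 = 8^2 * 12 = 21*12 = 37
  -> A = 37
B = 12^40 mod 43  (bits of 40 = 101000)
  bit 0 = 1: r = r^2 * 12 mod 43 = 1^2 * 12 = 1*12 = 12
  bit 1 = 0: r = r^2 mod 43 = 12^2 = 15
  bit 2 = 1: r = r^2 * 12 mod 43 = 15^2 * 12 = 10*12 = 34
  bit 3 = 0: r = r^2 mod 43 = 34^2 = 38
  bit 4 = 0: r = r^2 mod 43 = 38^2 = 25
  bit 5 = 0: r = r^2 mod 43 = 25^2 = 23
  -> B = 23
s = B^a = 23^7 mod 43  (bits of 7 = 111)
  bit 0 = 1: r = r^2 * 23 mod 43 = 1^2 * 23 = 1*23 = 23
  bit 1 = 1: r = r^2 * 23 mod 43 = 23^2 * 23 = 13*23 = 41
  bit 2 = 1: r = r^2 * 23 mod 43 = 41^2 * 23 = 4*23 = 6
  -> s = B^a = 6

Answer: 6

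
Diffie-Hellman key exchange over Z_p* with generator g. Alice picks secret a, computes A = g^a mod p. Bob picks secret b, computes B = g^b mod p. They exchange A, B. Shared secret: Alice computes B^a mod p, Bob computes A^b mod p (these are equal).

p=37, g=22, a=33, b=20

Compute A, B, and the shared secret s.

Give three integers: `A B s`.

A = 22^33 mod 37  (bits of 33 = 100001)
  bit 0 = 1: r = r^2 * 22 mod 37 = 1^2 * 22 = 1*22 = 22
  bit 1 = 0: r = r^2 mod 37 = 22^2 = 3
  bit 2 = 0: r = r^2 mod 37 = 3^2 = 9
  bit 3 = 0: r = r^2 mod 37 = 9^2 = 7
  bit 4 = 0: r = r^2 mod 37 = 7^2 = 12
  bit 5 = 1: r = r^2 * 22 mod 37 = 12^2 * 22 = 33*22 = 23
  -> A = 23
B = 22^20 mod 37  (bits of 20 = 10100)
  bit 0 = 1: r = r^2 * 22 mod 37 = 1^2 * 22 = 1*22 = 22
  bit 1 = 0: r = r^2 mod 37 = 22^2 = 3
  bit 2 = 1: r = r^2 * 22 mod 37 = 3^2 * 22 = 9*22 = 13
  bit 3 = 0: r = r^2 mod 37 = 13^2 = 21
  bit 4 = 0: r = r^2 mod 37 = 21^2 = 34
  -> B = 34
s = B^a = 34^33 mod 37  (bits of 33 = 100001)
  bit 0 = 1: r = r^2 * 34 mod 37 = 1^2 * 34 = 1*34 = 34
  bit 1 = 0: r = r^2 mod 37 = 34^2 = 9
  bit 2 = 0: r = r^2 mod 37 = 9^2 = 7
  bit 3 = 0: r = r^2 mod 37 = 7^2 = 12
  bit 4 = 0: r = r^2 mod 37 = 12^2 = 33
  bit 5 = 1: r = r^2 * 34 mod 37 = 33^2 * 34 = 16*34 = 26
  -> s = B^a = 26

Answer: 23 34 26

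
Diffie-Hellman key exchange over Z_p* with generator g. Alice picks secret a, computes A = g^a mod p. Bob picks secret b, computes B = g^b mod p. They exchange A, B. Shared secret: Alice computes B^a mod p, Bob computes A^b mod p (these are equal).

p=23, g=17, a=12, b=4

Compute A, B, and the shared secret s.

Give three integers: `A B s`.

A = 17^12 mod 23  (bits of 12 = 1100)
  bit 0 = 1: r = r^2 * 17 mod 23 = 1^2 * 17 = 1*17 = 17
  bit 1 = 1: r = r^2 * 17 mod 23 = 17^2 * 17 = 13*17 = 14
  bit 2 = 0: r = r^2 mod 23 = 14^2 = 12
  bit 3 = 0: r = r^2 mod 23 = 12^2 = 6
  -> A = 6
B = 17^4 mod 23  (bits of 4 = 100)
  bit 0 = 1: r = r^2 * 17 mod 23 = 1^2 * 17 = 1*17 = 17
  bit 1 = 0: r = r^2 mod 23 = 17^2 = 13
  bit 2 = 0: r = r^2 mod 23 = 13^2 = 8
  -> B = 8
s = B^a = 8^12 mod 23  (bits of 12 = 1100)
  bit 0 = 1: r = r^2 * 8 mod 23 = 1^2 * 8 = 1*8 = 8
  bit 1 = 1: r = r^2 * 8 mod 23 = 8^2 * 8 = 18*8 = 6
  bit 2 = 0: r = r^2 mod 23 = 6^2 = 13
  bit 3 = 0: r = r^2 mod 23 = 13^2 = 8
  -> s = B^a = 8

Answer: 6 8 8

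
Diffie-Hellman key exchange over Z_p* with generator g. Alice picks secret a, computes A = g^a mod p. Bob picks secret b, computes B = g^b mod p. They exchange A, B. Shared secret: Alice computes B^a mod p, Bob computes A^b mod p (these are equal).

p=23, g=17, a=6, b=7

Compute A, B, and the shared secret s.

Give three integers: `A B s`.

Answer: 12 20 16

Derivation:
A = 17^6 mod 23  (bits of 6 = 110)
  bit 0 = 1: r = r^2 * 17 mod 23 = 1^2 * 17 = 1*17 = 17
  bit 1 = 1: r = r^2 * 17 mod 23 = 17^2 * 17 = 13*17 = 14
  bit 2 = 0: r = r^2 mod 23 = 14^2 = 12
  -> A = 12
B = 17^7 mod 23  (bits of 7 = 111)
  bit 0 = 1: r = r^2 * 17 mod 23 = 1^2 * 17 = 1*17 = 17
  bit 1 = 1: r = r^2 * 17 mod 23 = 17^2 * 17 = 13*17 = 14
  bit 2 = 1: r = r^2 * 17 mod 23 = 14^2 * 17 = 12*17 = 20
  -> B = 20
s = B^a = 20^6 mod 23  (bits of 6 = 110)
  bit 0 = 1: r = r^2 * 20 mod 23 = 1^2 * 20 = 1*20 = 20
  bit 1 = 1: r = r^2 * 20 mod 23 = 20^2 * 20 = 9*20 = 19
  bit 2 = 0: r = r^2 mod 23 = 19^2 = 16
  -> s = B^a = 16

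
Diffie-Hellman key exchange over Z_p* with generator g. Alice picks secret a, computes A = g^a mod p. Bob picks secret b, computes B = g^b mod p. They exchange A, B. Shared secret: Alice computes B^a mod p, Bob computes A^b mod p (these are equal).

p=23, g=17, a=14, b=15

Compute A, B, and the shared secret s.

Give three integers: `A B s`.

A = 17^14 mod 23  (bits of 14 = 1110)
  bit 0 = 1: r = r^2 * 17 mod 23 = 1^2 * 17 = 1*17 = 17
  bit 1 = 1: r = r^2 * 17 mod 23 = 17^2 * 17 = 13*17 = 14
  bit 2 = 1: r = r^2 * 17 mod 23 = 14^2 * 17 = 12*17 = 20
  bit 3 = 0: r = r^2 mod 23 = 20^2 = 9
  -> A = 9
B = 17^15 mod 23  (bits of 15 = 1111)
  bit 0 = 1: r = r^2 * 17 mod 23 = 1^2 * 17 = 1*17 = 17
  bit 1 = 1: r = r^2 * 17 mod 23 = 17^2 * 17 = 13*17 = 14
  bit 2 = 1: r = r^2 * 17 mod 23 = 14^2 * 17 = 12*17 = 20
  bit 3 = 1: r = r^2 * 17 mod 23 = 20^2 * 17 = 9*17 = 15
  -> B = 15
s = B^a = 15^14 mod 23  (bits of 14 = 1110)
  bit 0 = 1: r = r^2 * 15 mod 23 = 1^2 * 15 = 1*15 = 15
  bit 1 = 1: r = r^2 * 15 mod 23 = 15^2 * 15 = 18*15 = 17
  bit 2 = 1: r = r^2 * 15 mod 23 = 17^2 * 15 = 13*15 = 11
  bit 3 = 0: r = r^2 mod 23 = 11^2 = 6
  -> s = B^a = 6

Answer: 9 15 6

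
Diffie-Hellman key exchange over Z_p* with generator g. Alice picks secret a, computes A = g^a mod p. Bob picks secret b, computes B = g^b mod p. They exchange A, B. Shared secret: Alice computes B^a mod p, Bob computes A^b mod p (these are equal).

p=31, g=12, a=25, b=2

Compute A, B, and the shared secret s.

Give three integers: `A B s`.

A = 12^25 mod 31  (bits of 25 = 11001)
  bit 0 = 1: r = r^2 * 12 mod 31 = 1^2 * 12 = 1*12 = 12
  bit 1 = 1: r = r^2 * 12 mod 31 = 12^2 * 12 = 20*12 = 23
  bit 2 = 0: r = r^2 mod 31 = 23^2 = 2
  bit 3 = 0: r = r^2 mod 31 = 2^2 = 4
  bit 4 = 1: r = r^2 * 12 mod 31 = 4^2 * 12 = 16*12 = 6
  -> A = 6
B = 12^2 mod 31  (bits of 2 = 10)
  bit 0 = 1: r = r^2 * 12 mod 31 = 1^2 * 12 = 1*12 = 12
  bit 1 = 0: r = r^2 mod 31 = 12^2 = 20
  -> B = 20
s = B^a = 20^25 mod 31  (bits of 25 = 11001)
  bit 0 = 1: r = r^2 * 20 mod 31 = 1^2 * 20 = 1*20 = 20
  bit 1 = 1: r = r^2 * 20 mod 31 = 20^2 * 20 = 28*20 = 2
  bit 2 = 0: r = r^2 mod 31 = 2^2 = 4
  bit 3 = 0: r = r^2 mod 31 = 4^2 = 16
  bit 4 = 1: r = r^2 * 20 mod 31 = 16^2 * 20 = 8*20 = 5
  -> s = B^a = 5

Answer: 6 20 5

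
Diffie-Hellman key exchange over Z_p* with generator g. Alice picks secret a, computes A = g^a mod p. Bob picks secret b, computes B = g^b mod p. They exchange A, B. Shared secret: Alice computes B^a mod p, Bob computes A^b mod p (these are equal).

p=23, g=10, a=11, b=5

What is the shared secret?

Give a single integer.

Answer: 22

Derivation:
A = 10^11 mod 23  (bits of 11 = 1011)
  bit 0 = 1: r = r^2 * 10 mod 23 = 1^2 * 10 = 1*10 = 10
  bit 1 = 0: r = r^2 mod 23 = 10^2 = 8
  bit 2 = 1: r = r^2 * 10 mod 23 = 8^2 * 10 = 18*10 = 19
  bit 3 = 1: r = r^2 * 10 mod 23 = 19^2 * 10 = 16*10 = 22
  -> A = 22
B = 10^5 mod 23  (bits of 5 = 101)
  bit 0 = 1: r = r^2 * 10 mod 23 = 1^2 * 10 = 1*10 = 10
  bit 1 = 0: r = r^2 mod 23 = 10^2 = 8
  bit 2 = 1: r = r^2 * 10 mod 23 = 8^2 * 10 = 18*10 = 19
  -> B = 19
s = B^a = 19^11 mod 23  (bits of 11 = 1011)
  bit 0 = 1: r = r^2 * 19 mod 23 = 1^2 * 19 = 1*19 = 19
  bit 1 = 0: r = r^2 mod 23 = 19^2 = 16
  bit 2 = 1: r = r^2 * 19 mod 23 = 16^2 * 19 = 3*19 = 11
  bit 3 = 1: r = r^2 * 19 mod 23 = 11^2 * 19 = 6*19 = 22
  -> s = B^a = 22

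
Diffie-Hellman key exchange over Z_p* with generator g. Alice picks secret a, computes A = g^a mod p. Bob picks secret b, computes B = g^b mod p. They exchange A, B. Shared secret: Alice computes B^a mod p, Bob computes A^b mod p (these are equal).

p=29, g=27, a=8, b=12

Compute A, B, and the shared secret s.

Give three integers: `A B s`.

A = 27^8 mod 29  (bits of 8 = 1000)
  bit 0 = 1: r = r^2 * 27 mod 29 = 1^2 * 27 = 1*27 = 27
  bit 1 = 0: r = r^2 mod 29 = 27^2 = 4
  bit 2 = 0: r = r^2 mod 29 = 4^2 = 16
  bit 3 = 0: r = r^2 mod 29 = 16^2 = 24
  -> A = 24
B = 27^12 mod 29  (bits of 12 = 1100)
  bit 0 = 1: r = r^2 * 27 mod 29 = 1^2 * 27 = 1*27 = 27
  bit 1 = 1: r = r^2 * 27 mod 29 = 27^2 * 27 = 4*27 = 21
  bit 2 = 0: r = r^2 mod 29 = 21^2 = 6
  bit 3 = 0: r = r^2 mod 29 = 6^2 = 7
  -> B = 7
s = B^a = 7^8 mod 29  (bits of 8 = 1000)
  bit 0 = 1: r = r^2 * 7 mod 29 = 1^2 * 7 = 1*7 = 7
  bit 1 = 0: r = r^2 mod 29 = 7^2 = 20
  bit 2 = 0: r = r^2 mod 29 = 20^2 = 23
  bit 3 = 0: r = r^2 mod 29 = 23^2 = 7
  -> s = B^a = 7

Answer: 24 7 7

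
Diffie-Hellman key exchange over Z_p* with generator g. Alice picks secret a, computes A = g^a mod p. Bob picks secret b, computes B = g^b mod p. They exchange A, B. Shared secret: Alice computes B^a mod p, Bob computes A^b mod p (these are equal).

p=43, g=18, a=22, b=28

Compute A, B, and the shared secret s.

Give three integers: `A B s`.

Answer: 25 36 36

Derivation:
A = 18^22 mod 43  (bits of 22 = 10110)
  bit 0 = 1: r = r^2 * 18 mod 43 = 1^2 * 18 = 1*18 = 18
  bit 1 = 0: r = r^2 mod 43 = 18^2 = 23
  bit 2 = 1: r = r^2 * 18 mod 43 = 23^2 * 18 = 13*18 = 19
  bit 3 = 1: r = r^2 * 18 mod 43 = 19^2 * 18 = 17*18 = 5
  bit 4 = 0: r = r^2 mod 43 = 5^2 = 25
  -> A = 25
B = 18^28 mod 43  (bits of 28 = 11100)
  bit 0 = 1: r = r^2 * 18 mod 43 = 1^2 * 18 = 1*18 = 18
  bit 1 = 1: r = r^2 * 18 mod 43 = 18^2 * 18 = 23*18 = 27
  bit 2 = 1: r = r^2 * 18 mod 43 = 27^2 * 18 = 41*18 = 7
  bit 3 = 0: r = r^2 mod 43 = 7^2 = 6
  bit 4 = 0: r = r^2 mod 43 = 6^2 = 36
  -> B = 36
s = B^a = 36^22 mod 43  (bits of 22 = 10110)
  bit 0 = 1: r = r^2 * 36 mod 43 = 1^2 * 36 = 1*36 = 36
  bit 1 = 0: r = r^2 mod 43 = 36^2 = 6
  bit 2 = 1: r = r^2 * 36 mod 43 = 6^2 * 36 = 36*36 = 6
  bit 3 = 1: r = r^2 * 36 mod 43 = 6^2 * 36 = 36*36 = 6
  bit 4 = 0: r = r^2 mod 43 = 6^2 = 36
  -> s = B^a = 36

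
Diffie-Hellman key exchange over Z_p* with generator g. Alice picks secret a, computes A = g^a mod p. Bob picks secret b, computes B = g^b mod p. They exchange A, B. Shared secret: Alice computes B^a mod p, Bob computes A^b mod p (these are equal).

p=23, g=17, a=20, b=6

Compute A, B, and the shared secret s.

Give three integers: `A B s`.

Answer: 16 12 4

Derivation:
A = 17^20 mod 23  (bits of 20 = 10100)
  bit 0 = 1: r = r^2 * 17 mod 23 = 1^2 * 17 = 1*17 = 17
  bit 1 = 0: r = r^2 mod 23 = 17^2 = 13
  bit 2 = 1: r = r^2 * 17 mod 23 = 13^2 * 17 = 8*17 = 21
  bit 3 = 0: r = r^2 mod 23 = 21^2 = 4
  bit 4 = 0: r = r^2 mod 23 = 4^2 = 16
  -> A = 16
B = 17^6 mod 23  (bits of 6 = 110)
  bit 0 = 1: r = r^2 * 17 mod 23 = 1^2 * 17 = 1*17 = 17
  bit 1 = 1: r = r^2 * 17 mod 23 = 17^2 * 17 = 13*17 = 14
  bit 2 = 0: r = r^2 mod 23 = 14^2 = 12
  -> B = 12
s = B^a = 12^20 mod 23  (bits of 20 = 10100)
  bit 0 = 1: r = r^2 * 12 mod 23 = 1^2 * 12 = 1*12 = 12
  bit 1 = 0: r = r^2 mod 23 = 12^2 = 6
  bit 2 = 1: r = r^2 * 12 mod 23 = 6^2 * 12 = 13*12 = 18
  bit 3 = 0: r = r^2 mod 23 = 18^2 = 2
  bit 4 = 0: r = r^2 mod 23 = 2^2 = 4
  -> s = B^a = 4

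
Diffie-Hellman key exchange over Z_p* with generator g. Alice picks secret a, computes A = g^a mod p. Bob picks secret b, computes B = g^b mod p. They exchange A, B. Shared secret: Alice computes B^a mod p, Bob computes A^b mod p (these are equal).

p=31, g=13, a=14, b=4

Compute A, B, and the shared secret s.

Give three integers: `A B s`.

A = 13^14 mod 31  (bits of 14 = 1110)
  bit 0 = 1: r = r^2 * 13 mod 31 = 1^2 * 13 = 1*13 = 13
  bit 1 = 1: r = r^2 * 13 mod 31 = 13^2 * 13 = 14*13 = 27
  bit 2 = 1: r = r^2 * 13 mod 31 = 27^2 * 13 = 16*13 = 22
  bit 3 = 0: r = r^2 mod 31 = 22^2 = 19
  -> A = 19
B = 13^4 mod 31  (bits of 4 = 100)
  bit 0 = 1: r = r^2 * 13 mod 31 = 1^2 * 13 = 1*13 = 13
  bit 1 = 0: r = r^2 mod 31 = 13^2 = 14
  bit 2 = 0: r = r^2 mod 31 = 14^2 = 10
  -> B = 10
s = B^a = 10^14 mod 31  (bits of 14 = 1110)
  bit 0 = 1: r = r^2 * 10 mod 31 = 1^2 * 10 = 1*10 = 10
  bit 1 = 1: r = r^2 * 10 mod 31 = 10^2 * 10 = 7*10 = 8
  bit 2 = 1: r = r^2 * 10 mod 31 = 8^2 * 10 = 2*10 = 20
  bit 3 = 0: r = r^2 mod 31 = 20^2 = 28
  -> s = B^a = 28

Answer: 19 10 28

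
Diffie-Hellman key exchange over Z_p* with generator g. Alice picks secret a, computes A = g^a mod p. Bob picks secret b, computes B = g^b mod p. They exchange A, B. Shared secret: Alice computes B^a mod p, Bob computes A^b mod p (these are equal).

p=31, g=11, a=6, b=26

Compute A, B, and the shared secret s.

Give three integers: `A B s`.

A = 11^6 mod 31  (bits of 6 = 110)
  bit 0 = 1: r = r^2 * 11 mod 31 = 1^2 * 11 = 1*11 = 11
  bit 1 = 1: r = r^2 * 11 mod 31 = 11^2 * 11 = 28*11 = 29
  bit 2 = 0: r = r^2 mod 31 = 29^2 = 4
  -> A = 4
B = 11^26 mod 31  (bits of 26 = 11010)
  bit 0 = 1: r = r^2 * 11 mod 31 = 1^2 * 11 = 1*11 = 11
  bit 1 = 1: r = r^2 * 11 mod 31 = 11^2 * 11 = 28*11 = 29
  bit 2 = 0: r = r^2 mod 31 = 29^2 = 4
  bit 3 = 1: r = r^2 * 11 mod 31 = 4^2 * 11 = 16*11 = 21
  bit 4 = 0: r = r^2 mod 31 = 21^2 = 7
  -> B = 7
s = B^a = 7^6 mod 31  (bits of 6 = 110)
  bit 0 = 1: r = r^2 * 7 mod 31 = 1^2 * 7 = 1*7 = 7
  bit 1 = 1: r = r^2 * 7 mod 31 = 7^2 * 7 = 18*7 = 2
  bit 2 = 0: r = r^2 mod 31 = 2^2 = 4
  -> s = B^a = 4

Answer: 4 7 4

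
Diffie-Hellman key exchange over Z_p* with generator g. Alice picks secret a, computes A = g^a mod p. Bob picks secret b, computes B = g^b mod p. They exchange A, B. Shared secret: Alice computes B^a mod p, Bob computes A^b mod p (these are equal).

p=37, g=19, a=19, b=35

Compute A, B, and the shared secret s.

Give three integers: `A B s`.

A = 19^19 mod 37  (bits of 19 = 10011)
  bit 0 = 1: r = r^2 * 19 mod 37 = 1^2 * 19 = 1*19 = 19
  bit 1 = 0: r = r^2 mod 37 = 19^2 = 28
  bit 2 = 0: r = r^2 mod 37 = 28^2 = 7
  bit 3 = 1: r = r^2 * 19 mod 37 = 7^2 * 19 = 12*19 = 6
  bit 4 = 1: r = r^2 * 19 mod 37 = 6^2 * 19 = 36*19 = 18
  -> A = 18
B = 19^35 mod 37  (bits of 35 = 100011)
  bit 0 = 1: r = r^2 * 19 mod 37 = 1^2 * 19 = 1*19 = 19
  bit 1 = 0: r = r^2 mod 37 = 19^2 = 28
  bit 2 = 0: r = r^2 mod 37 = 28^2 = 7
  bit 3 = 0: r = r^2 mod 37 = 7^2 = 12
  bit 4 = 1: r = r^2 * 19 mod 37 = 12^2 * 19 = 33*19 = 35
  bit 5 = 1: r = r^2 * 19 mod 37 = 35^2 * 19 = 4*19 = 2
  -> B = 2
s = B^a = 2^19 mod 37  (bits of 19 = 10011)
  bit 0 = 1: r = r^2 * 2 mod 37 = 1^2 * 2 = 1*2 = 2
  bit 1 = 0: r = r^2 mod 37 = 2^2 = 4
  bit 2 = 0: r = r^2 mod 37 = 4^2 = 16
  bit 3 = 1: r = r^2 * 2 mod 37 = 16^2 * 2 = 34*2 = 31
  bit 4 = 1: r = r^2 * 2 mod 37 = 31^2 * 2 = 36*2 = 35
  -> s = B^a = 35

Answer: 18 2 35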